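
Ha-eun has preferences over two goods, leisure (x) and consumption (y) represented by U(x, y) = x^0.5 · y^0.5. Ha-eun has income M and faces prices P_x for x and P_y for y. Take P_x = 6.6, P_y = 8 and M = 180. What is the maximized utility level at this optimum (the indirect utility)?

Tangency: MRS = y/x = P_x/P_y.
So 0.5·P_y·y = 0.5·P_x·x; combined with the budget, a share 0.5 of income goes to x.
Demand: x*(P_x,P_y,M) = 0.5·M/P_x and y* = 0.5·M/P_y.
At P_x=6.6, P_y=8, M=180: x* = 0.5·180/6.6 = 13.6364, y* = 11.25.
Utility at the optimum: U(13.6364, 11.25) = 12.3858.

V = 12.3858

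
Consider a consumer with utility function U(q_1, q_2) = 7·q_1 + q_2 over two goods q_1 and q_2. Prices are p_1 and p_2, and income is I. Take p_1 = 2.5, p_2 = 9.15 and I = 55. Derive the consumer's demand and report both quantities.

Perfect substitutes: compare marginal utility per dollar. 7/p_1 vs 1/p_2 → 2.8 vs 0.1093.
q_1 gives more utility per dollar, so spend all income on q_1: q_1* = I/p_1, q_2* = 0.
Numerically: q_1* = 22, q_2* = 0.

q_1* = 22, q_2* = 0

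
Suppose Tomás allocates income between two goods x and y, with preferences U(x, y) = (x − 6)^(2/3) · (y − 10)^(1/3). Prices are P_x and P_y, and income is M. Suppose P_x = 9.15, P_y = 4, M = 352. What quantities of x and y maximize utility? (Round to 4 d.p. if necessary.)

Let x' = x−6, y' = y−10. MRS = 2·y'/x' = P_x/P_y.
Substituting into the budget: x* = 6 + 2/3·(M − 6·P_x − 10·P_y)/P_x, and y* = 10 + 1/3·(…)/P_y.
Discretionary income = 352 − 6·9.15 − 10·4 = 257.1; x* = 6 + 2/3·257.1/9.15 = 24.7322; y* = 10 + 1/3·257.1/4 = 31.425.

x* = 24.7322, y* = 31.425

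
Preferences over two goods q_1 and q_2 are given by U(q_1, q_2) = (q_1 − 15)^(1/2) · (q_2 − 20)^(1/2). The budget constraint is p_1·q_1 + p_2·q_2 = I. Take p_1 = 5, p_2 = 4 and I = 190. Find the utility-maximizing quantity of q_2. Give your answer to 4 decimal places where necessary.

q_2* = 24.375

This is Cobb-Douglas in (q_1−15, q_2−20): tangency gives 0.5·p_2·(q_2−20) = 0.5·p_1·(q_1−15).
Substituting into the budget: q_1* = 15 + 0.5·(I − 15·p_1 − 20·p_2)/p_1, and q_2* = 20 + 0.5·(…)/p_2.
Discretionary income = 190 − 15·5 − 20·4 = 35; q_2* = 20 + 0.5·35/4 = 24.375.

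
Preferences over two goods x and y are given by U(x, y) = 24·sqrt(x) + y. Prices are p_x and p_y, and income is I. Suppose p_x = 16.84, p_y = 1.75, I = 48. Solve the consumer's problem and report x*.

x* = 1.5551

Utility is quasi-linear in y; the FOC for x is 12/√x = p_x/p_y.
Thus x* = (12·p_y/p_x)² — independent of I — with the rest of income spent on y.
Plugging in: x* = (12·1.75/16.84)² = 1.5551.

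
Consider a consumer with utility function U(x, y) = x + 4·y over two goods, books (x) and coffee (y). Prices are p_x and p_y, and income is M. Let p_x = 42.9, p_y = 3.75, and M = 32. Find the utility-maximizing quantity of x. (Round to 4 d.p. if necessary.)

Perfect substitutes: compare marginal utility per dollar. 1/p_x vs 4/p_y → 0.0233 vs 1.0667.
y gives more utility per dollar, so spend all income on y: y* = M/p_y, x* = 0.
Numerically: x* = 0, y* = 8.5333.

x* = 0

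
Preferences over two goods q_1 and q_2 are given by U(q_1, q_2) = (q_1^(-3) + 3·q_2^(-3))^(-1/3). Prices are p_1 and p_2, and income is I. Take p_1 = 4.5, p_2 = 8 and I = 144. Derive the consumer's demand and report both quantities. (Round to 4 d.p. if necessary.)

q_1* = 10.5742, q_2* = 12.052

Substitute q_2 = (q_2/q_1)·q_1 into the budget: q_1* = I/(p_1 + p_2·(q_2/q_1)).
Numerically q_2/q_1 = 1.139754, so q_1* = 144/(4.5 + 8·1.139754) = 10.5742 and q_2* = 1.139754·10.5742 = 12.052.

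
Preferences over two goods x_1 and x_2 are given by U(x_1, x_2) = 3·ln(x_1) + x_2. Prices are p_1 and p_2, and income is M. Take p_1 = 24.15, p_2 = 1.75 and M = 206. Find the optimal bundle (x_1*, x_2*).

MU_x_1 = 3/x_1, MU_x_2 = 1. Tangency: 3/x_1 = p_1/p_2.
So x_1*(p_1,p_2) = 3·p_2/p_1, independent of income; and x_2* = (M − 3·p_2)/p_2.
At the given prices: x_1* = 3·1.75/24.15 = 0.2174, and x_2* = 114.7143.

x_1* = 0.2174, x_2* = 114.7143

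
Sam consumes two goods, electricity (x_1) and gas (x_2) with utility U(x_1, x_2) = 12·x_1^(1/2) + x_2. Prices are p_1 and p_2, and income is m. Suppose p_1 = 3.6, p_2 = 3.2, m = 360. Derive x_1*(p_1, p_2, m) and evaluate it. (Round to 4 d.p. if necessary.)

Set MRS = p_1/p_2: 6·x_1^(−1/2) = p_1/p_2.
Thus x_1* = (6·p_2/p_1)² — independent of m — with the rest of income spent on x_2.
Plugging in: x_1* = (6·3.2/3.6)² = 28.4444.

x_1* = 28.4444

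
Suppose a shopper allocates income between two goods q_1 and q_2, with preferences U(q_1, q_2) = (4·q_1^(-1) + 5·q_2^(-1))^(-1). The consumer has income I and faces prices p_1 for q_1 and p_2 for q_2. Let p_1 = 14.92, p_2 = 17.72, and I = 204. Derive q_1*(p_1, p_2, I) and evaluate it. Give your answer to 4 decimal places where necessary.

q_1* = 6.1633

Numerically q_2/q_1 = 1.025906, so q_1* = 204/(14.92 + 17.72·1.025906) = 6.1633.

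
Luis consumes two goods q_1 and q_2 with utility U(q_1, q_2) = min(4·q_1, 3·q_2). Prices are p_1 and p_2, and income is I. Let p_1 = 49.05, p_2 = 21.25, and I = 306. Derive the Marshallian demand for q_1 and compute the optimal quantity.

Demand: q_1*(p_1,p_2,I) = 3·I/(3·p_1 + 4·p_2), q_2* = 4·I/(3·p_1 + 4·p_2).
Here 3·49.05 + 4·21.25 = 232.15, giving q_1* = 3.9543.

q_1* = 3.9543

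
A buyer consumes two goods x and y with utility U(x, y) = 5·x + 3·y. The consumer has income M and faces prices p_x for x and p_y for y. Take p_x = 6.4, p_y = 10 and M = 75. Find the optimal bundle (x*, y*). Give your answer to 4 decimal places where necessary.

Perfect substitutes: compare marginal utility per dollar. 5/p_x vs 3/p_y → 0.7812 vs 0.3.
x gives more utility per dollar, so spend all income on x: x* = M/p_x, y* = 0.
Numerically: x* = 11.7188, y* = 0.

x* = 11.7188, y* = 0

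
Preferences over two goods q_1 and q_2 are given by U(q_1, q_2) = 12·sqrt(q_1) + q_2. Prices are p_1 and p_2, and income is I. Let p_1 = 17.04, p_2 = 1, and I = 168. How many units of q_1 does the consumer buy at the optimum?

q_1* = 0.124

MU_q_1 = 6/√q_1, MU_q_2 = 1. Tangency: 6/√q_1 = p_1/p_2.
Solve: √q_1 = 6·p_2/p_1, so q_1*(p_1,p_2) = (6·p_2/p_1)², and q_2* = (I − p_1·q_1*)/p_2.
Plugging in: q_1* = (6·1/17.04)² = 0.124.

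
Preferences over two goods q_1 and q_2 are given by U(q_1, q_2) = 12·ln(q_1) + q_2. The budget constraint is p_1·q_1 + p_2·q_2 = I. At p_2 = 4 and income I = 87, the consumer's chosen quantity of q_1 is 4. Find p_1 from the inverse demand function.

MU_q_1 = 12/q_1, MU_q_2 = 1. Tangency: 12/q_1 = p_1/p_2.
So q_1*(p_1,p_2) = 12·p_2/p_1, independent of income; and q_2* = (I − 12·p_2)/p_2.
Set q_1* = 4 in the demand function and solve for p_1: p_1 = 12.

p_1 = 12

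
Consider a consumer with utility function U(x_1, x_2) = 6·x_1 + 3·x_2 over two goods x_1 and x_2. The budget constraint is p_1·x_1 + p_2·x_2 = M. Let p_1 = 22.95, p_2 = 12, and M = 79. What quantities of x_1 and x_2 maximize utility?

x_1* = 3.4423, x_2* = 0

Perfect substitutes: compare marginal utility per dollar. 6/p_1 vs 3/p_2 → 0.2614 vs 0.25.
x_1 gives more utility per dollar, so spend all income on x_1: x_1* = M/p_1, x_2* = 0.
Numerically: x_1* = 3.4423, x_2* = 0.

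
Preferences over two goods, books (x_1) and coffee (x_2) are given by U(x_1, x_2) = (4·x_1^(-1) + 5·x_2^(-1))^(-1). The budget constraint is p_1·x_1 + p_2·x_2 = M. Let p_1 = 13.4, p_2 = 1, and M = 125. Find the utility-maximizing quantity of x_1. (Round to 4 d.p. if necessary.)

x_1* = 7.1458

Numerically x_2/x_1 = 4.092676, so x_1* = 125/(13.4 + 1·4.092676) = 7.1458.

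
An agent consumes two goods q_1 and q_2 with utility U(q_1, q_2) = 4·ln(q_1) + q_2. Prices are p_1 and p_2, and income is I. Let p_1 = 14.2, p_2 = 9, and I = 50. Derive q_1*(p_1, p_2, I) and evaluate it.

MU_q_1 = 4/q_1, MU_q_2 = 1. Tangency: 4/q_1 = p_1/p_2.
So q_1*(p_1,p_2) = 4·p_2/p_1, independent of income; and q_2* = (I − 4·p_2)/p_2.
At the given prices: q_1* = 4·9/14.2 = 2.5352.

q_1* = 2.5352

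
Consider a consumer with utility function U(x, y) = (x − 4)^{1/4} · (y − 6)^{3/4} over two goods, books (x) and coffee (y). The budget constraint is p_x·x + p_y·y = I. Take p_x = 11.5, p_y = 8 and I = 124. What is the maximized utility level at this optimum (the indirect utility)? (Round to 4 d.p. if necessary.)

V = 1.9517

MRS = (1/3)·(y−6)/(x−4). Tangency with p_x/p_y gives y−6 = 3·(p_x/p_y)·(x−4).
Substituting into the budget: x* = 4 + 0.25·(I − 4·p_x − 6·p_y)/p_x, and y* = 6 + 0.75·(…)/p_y.
Discretionary income = 124 − 4·11.5 − 6·8 = 30; x* = 4 + 0.25·30/11.5 = 4.6522; y* = 6 + 0.75·30/8 = 8.8125.
Utility at the optimum: U(4.6522, 8.8125) = 1.9517.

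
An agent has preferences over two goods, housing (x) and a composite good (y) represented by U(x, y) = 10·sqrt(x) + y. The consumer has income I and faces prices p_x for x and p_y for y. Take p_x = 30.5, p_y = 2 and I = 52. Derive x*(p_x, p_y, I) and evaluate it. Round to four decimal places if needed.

Set MRS = p_x/p_y: 5·x^(−1/2) = p_x/p_y.
Solve: √x = 5·p_y/p_x, so x*(p_x,p_y) = (5·p_y/p_x)², and y* = (I − p_x·x*)/p_y.
Plugging in: x* = (5·2/30.5)² = 0.1075.

x* = 0.1075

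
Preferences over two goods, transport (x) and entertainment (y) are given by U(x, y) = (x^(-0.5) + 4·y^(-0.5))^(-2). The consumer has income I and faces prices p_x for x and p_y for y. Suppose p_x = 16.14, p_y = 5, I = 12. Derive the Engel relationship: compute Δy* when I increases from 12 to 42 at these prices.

MRS = MU_x/MU_y = (1/4)·(y/x)^(1.5). Set equal to p_x/p_y.
Solve for the ratio: y/x = [4·p_x/p_y]^(2/3).
With the ratio pinned down, the budget gives x* = I/(p_x + p_y·(y/x)) and y* = (y/x)·x*.
Numerically y/x = 5.503796, so x* = 12/(16.14 + 5·5.503796) = 0.2749 and y* = 5.503796·0.2749 = 1.5128.
At I' = 42: y* = 5.2947. Change: 5.2947 − 1.5128 = 3.7819.

Δy* = 3.7819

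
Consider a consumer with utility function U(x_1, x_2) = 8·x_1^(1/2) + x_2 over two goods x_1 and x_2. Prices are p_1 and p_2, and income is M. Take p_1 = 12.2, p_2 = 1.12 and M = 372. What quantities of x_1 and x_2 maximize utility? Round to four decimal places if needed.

MU_x_1 = 4/√x_1, MU_x_2 = 1. Tangency: 4/√x_1 = p_1/p_2.
Solve: √x_1 = 4·p_2/p_1, so x_1*(p_1,p_2) = (4·p_2/p_1)², and x_2* = (M − p_1·x_1*)/p_2.
Plugging in: x_1* = (4·1.12/12.2)² = 0.1348, x_2* = 330.674.

x_1* = 0.1348, x_2* = 330.674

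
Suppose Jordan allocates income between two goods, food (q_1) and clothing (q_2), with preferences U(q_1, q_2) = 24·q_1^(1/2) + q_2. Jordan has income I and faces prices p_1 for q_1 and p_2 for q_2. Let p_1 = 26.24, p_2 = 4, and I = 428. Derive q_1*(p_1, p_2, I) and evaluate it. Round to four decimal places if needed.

MU_q_1 = 12/√q_1, MU_q_2 = 1. Tangency: 12/√q_1 = p_1/p_2.
Solve: √q_1 = 12·p_2/p_1, so q_1*(p_1,p_2) = (12·p_2/p_1)², and q_2* = (I − p_1·q_1*)/p_2.
Plugging in: q_1* = (12·4/26.24)² = 3.3462.

q_1* = 3.3462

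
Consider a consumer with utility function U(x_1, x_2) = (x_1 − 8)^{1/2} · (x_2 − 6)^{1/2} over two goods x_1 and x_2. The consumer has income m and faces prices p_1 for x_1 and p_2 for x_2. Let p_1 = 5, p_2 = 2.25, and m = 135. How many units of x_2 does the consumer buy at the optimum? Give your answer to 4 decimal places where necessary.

This is Cobb-Douglas in (x_1−8, x_2−6): tangency gives 0.5·p_2·(x_2−6) = 0.5·p_1·(x_1−8).
Substituting into the budget: x_1* = 8 + 0.5·(m − 8·p_1 − 6·p_2)/p_1, and x_2* = 6 + 0.5·(…)/p_2.
Discretionary income = 135 − 8·5 − 6·2.25 = 81.5; x_2* = 6 + 0.5·81.5/2.25 = 24.1111.

x_2* = 24.1111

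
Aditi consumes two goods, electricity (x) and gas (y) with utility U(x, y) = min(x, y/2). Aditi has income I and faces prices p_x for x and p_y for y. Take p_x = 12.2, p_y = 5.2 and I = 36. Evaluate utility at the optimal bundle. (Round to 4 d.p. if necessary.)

With perfect complements, no substitution: consume in ratio x:y = 1:2.
Budget: p_x·x + p_y·2·x = I, so (p_x + 2·p_y)·x = I.
Demand: x*(p_x,p_y,I) = I/(p_x + 2·p_y), y* = 2·I/(p_x + 2·p_y).
Here 12.2 + 2·5.2 = 22.6, giving x* = 1.5929 and y* = 3.1858.
Utility at the optimum: U(1.5929, 3.1858) = 1.5929.

V = 1.5929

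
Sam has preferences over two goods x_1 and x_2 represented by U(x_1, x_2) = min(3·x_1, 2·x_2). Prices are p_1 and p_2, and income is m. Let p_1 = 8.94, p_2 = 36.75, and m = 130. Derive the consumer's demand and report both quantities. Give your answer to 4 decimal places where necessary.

x_1* = 2.0292, x_2* = 3.0438

With perfect complements, no substitution: consume in ratio x_1:x_2 = 2:3.
Budget: p_1·x_1 + p_2·(3/2)·x_1 = m, so (2·p_1 + 3·p_2)·x_1 = 2·m.
Demand: x_1*(p_1,p_2,m) = 2·m/(2·p_1 + 3·p_2), x_2* = 3·m/(2·p_1 + 3·p_2).
Here 2·8.94 + 3·36.75 = 128.13, giving x_1* = 2.0292 and x_2* = 3.0438.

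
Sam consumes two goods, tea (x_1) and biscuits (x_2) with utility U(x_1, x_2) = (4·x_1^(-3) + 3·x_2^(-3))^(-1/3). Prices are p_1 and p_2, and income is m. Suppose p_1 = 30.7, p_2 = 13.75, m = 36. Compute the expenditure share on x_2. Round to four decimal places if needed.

MU_x_1 ∝ 4·x_1^(-4), MU_x_2 ∝ 3·x_2^(-4), so MRS = (4/3)·(x_2/x_1)^(4) = p_1/p_2.
Solve for the ratio: x_2/x_1 = [(3/4)·p_1/p_2]^(0.25).
With the ratio pinned down, the budget gives x_1* = m/(p_1 + p_2·(x_2/x_1)) and x_2* = (x_2/x_1)·x_1*.
Numerically x_2/x_1 = 1.13756, so x_1* = 36/(30.7 + 13.75·1.13756) = 0.7768 and x_2* = 1.13756·0.7768 = 0.8837.
Expenditure on x_2: 13.75·0.8837 = 12.1509; share = 0.3375.

share on x_2 = 0.3375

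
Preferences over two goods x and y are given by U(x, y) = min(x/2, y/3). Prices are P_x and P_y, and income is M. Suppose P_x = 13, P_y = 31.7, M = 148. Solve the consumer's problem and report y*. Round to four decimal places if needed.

y* = 3.6664

Leontief preferences: the optimum is at the kink where x/2 = y/3, i.e. y = (3/2)·x.
Budget: P_x·x + P_y·(3/2)·x = M, so (2·P_x + 3·P_y)·x = 2·M.
Demand: x*(P_x,P_y,M) = 2·M/(2·P_x + 3·P_y), y* = 3·M/(2·P_x + 3·P_y).
Here 2·13 + 3·31.7 = 121.1, giving y* = 3.6664.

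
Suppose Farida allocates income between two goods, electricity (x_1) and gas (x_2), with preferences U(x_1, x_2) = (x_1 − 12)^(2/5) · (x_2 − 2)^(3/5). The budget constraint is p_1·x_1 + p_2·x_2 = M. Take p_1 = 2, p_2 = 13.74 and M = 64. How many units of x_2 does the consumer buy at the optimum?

After buying the subsistence bundle (12, 2), a share 0.4 of the remaining income goes to x_1: x_1* = 12 + 0.4·(M − 12p_1 − 2p_2)/p_1.
Discretionary income = 64 − 12·2 − 2·13.74 = 12.52; x_2* = 2 + 0.6·12.52/13.74 = 2.5467.

x_2* = 2.5467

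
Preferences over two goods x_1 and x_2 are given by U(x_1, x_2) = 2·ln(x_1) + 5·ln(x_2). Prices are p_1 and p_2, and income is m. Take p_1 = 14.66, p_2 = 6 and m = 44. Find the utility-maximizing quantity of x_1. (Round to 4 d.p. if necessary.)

Tangency: MRS = (2/5)·x_2/x_1 = p_1/p_2.
So 2·p_2·x_2 = 5·p_1·x_1; combined with the budget, a share 2/7 of income goes to x_1.
Demand: x_1*(p_1,p_2,m) = 2/7·m/p_1 and x_2* = 5/7·m/p_2.
At p_1=14.66, p_2=6, m=44: x_1* = 2/7·44/14.66 = 0.8575.

x_1* = 0.8575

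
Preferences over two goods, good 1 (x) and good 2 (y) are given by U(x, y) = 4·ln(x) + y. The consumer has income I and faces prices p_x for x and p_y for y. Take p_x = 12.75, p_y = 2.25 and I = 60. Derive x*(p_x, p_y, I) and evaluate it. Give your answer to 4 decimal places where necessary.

x* = 0.7059

Set MRS = p_x/p_y: (4/x)/1 = p_x/p_y.
So x*(p_x,p_y) = 4·p_y/p_x, independent of income; and y* = (I − 4·p_y)/p_y.
At the given prices: x* = 4·2.25/12.75 = 0.7059.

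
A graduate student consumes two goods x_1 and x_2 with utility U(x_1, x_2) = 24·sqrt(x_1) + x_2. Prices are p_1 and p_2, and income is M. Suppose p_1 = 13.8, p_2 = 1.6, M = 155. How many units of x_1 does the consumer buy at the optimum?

Utility is quasi-linear in x_2; the FOC for x_1 is 12/√x_1 = p_1/p_2.
Solve: √x_1 = 12·p_2/p_1, so x_1*(p_1,p_2) = (12·p_2/p_1)², and x_2* = (M − p_1·x_1*)/p_2.
Plugging in: x_1* = (12·1.6/13.8)² = 1.9357.

x_1* = 1.9357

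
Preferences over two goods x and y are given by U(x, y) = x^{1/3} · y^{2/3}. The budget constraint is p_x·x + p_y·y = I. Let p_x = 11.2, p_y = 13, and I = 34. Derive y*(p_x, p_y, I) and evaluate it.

y* = 1.7436

Demand: x*(p_x,p_y,I) = 1/3·I/p_x and y* = 2/3·I/p_y.
At p_x=11.2, p_y=13, I=34: y* = 2/3·34/13 = 1.7436.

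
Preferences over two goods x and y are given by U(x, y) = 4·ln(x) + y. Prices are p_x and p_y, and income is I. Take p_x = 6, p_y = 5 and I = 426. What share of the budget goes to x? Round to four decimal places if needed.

MU_x = 4/x, MU_y = 1. Tangency: 4/x = p_x/p_y.
So x*(p_x,p_y) = 4·p_y/p_x, independent of income; and y* = (I − 4·p_y)/p_y.
At the given prices: x* = 4·5/6 = 3.3333, and y* = 81.2.
Expenditure on x: 6·3.3333 = 20; share = 0.0469.

share on x = 0.0469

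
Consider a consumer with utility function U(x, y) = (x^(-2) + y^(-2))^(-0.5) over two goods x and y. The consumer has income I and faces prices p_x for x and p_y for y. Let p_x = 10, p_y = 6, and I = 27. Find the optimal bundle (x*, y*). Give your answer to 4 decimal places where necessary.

x* = 1.5777, y* = 1.8705

With the ratio pinned down, the budget gives x* = I/(p_x + p_y·(y/x)) and y* = (y/x)·x*.
Numerically y/x = 1.185631, so x* = 27/(10 + 6·1.185631) = 1.5777 and y* = 1.185631·1.5777 = 1.8705.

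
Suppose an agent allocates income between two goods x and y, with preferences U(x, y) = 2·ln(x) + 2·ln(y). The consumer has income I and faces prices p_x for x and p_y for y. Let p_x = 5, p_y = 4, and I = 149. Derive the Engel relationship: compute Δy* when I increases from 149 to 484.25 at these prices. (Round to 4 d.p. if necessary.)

Δy* = 41.9062

Tangency: MRS = y/x = p_x/p_y.
So 2·p_y·y = 2·p_x·x; combined with the budget, a share 0.5 of income goes to x.
Demand: x*(p_x,p_y,I) = 0.5·I/p_x and y* = 0.5·I/p_y.
At p_x=5, p_y=4, I=149: y* = 0.5·149/4 = 18.625.
At I' = 484.25: y* = 60.5312. Change: 60.5312 − 18.625 = 41.9062.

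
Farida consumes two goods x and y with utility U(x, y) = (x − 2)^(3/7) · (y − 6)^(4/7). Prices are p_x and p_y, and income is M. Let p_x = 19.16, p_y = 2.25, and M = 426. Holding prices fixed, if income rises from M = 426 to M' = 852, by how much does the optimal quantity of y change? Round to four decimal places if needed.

After buying the subsistence bundle (2, 6), a share 3/7 of the remaining income goes to x: x* = 2 + 3/7·(M − 2p_x − 6p_y)/p_x.
Discretionary income = 426 − 2·19.16 − 6·2.25 = 374.18; y* = 6 + 4/7·374.18/2.25 = 101.0298.
At M' = 852: y* = 209.2203. Change: 209.2203 − 101.0298 = 108.1905.

Δy* = 108.1905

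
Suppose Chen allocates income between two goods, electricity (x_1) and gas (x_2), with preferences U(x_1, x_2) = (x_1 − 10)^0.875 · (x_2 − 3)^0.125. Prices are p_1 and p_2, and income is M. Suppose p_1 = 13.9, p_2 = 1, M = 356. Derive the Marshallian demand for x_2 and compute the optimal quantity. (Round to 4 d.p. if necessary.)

x_2* = 29.75

After buying the subsistence bundle (10, 3), a share 0.875 of the remaining income goes to x_1: x_1* = 10 + 0.875·(M − 10p_1 − 3p_2)/p_1.
Discretionary income = 356 − 10·13.9 − 3·1 = 214; x_2* = 3 + 0.125·214/1 = 29.75.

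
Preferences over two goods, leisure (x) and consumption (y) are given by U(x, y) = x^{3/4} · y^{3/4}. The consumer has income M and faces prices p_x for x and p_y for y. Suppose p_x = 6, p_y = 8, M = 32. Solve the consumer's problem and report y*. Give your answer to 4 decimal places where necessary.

Tangency: MRS = y/x = p_x/p_y.
Rearranging, p_y·y = p_x·x. Substituting into the budget gives p_x·x·(1 + 1) = M.
Demand: x*(p_x,p_y,M) = 0.5·M/p_x and y* = 0.5·M/p_y.
At p_x=6, p_y=8, M=32: y* = 0.5·32/8 = 2.

y* = 2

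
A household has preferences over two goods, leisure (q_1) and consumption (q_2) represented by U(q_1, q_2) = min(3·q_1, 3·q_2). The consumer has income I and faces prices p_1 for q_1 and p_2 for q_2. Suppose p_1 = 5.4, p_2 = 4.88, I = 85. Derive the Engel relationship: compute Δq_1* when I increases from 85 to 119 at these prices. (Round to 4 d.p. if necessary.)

Δq_1* = 3.3074

Leontief preferences: the optimum is at the kink where q_1/3 = q_2/3, i.e. q_2 = q_1.
Budget: p_1·q_1 + p_2·q_1 = I, so (3·p_1 + 3·p_2)·q_1 = 3·I.
Demand: q_1*(p_1,p_2,I) = 3·I/(3·p_1 + 3·p_2), q_2* = 3·I/(3·p_1 + 3·p_2).
Here 3·5.4 + 3·4.88 = 30.84, giving q_1* = 8.2685.
At I' = 119: q_1* = 11.5759. Change: 11.5759 − 8.2685 = 3.3074.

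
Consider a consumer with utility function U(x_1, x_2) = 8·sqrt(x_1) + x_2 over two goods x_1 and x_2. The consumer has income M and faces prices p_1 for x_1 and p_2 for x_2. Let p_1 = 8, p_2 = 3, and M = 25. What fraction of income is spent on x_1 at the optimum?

Set MRS = p_1/p_2: 4·x_1^(−1/2) = p_1/p_2.
Thus x_1* = (4·p_2/p_1)² — independent of M — with the rest of income spent on x_2.
Plugging in: x_1* = (4·3/8)² = 2.25, x_2* = 2.3333.
Expenditure on x_1: 8·2.25 = 18; share = 0.72.

share on x_1 = 0.72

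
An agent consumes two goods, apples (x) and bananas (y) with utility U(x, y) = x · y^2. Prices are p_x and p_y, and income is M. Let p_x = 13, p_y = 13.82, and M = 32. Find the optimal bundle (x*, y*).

x* = 0.8205, y* = 1.5437

Tangency: MRS = (1/2)·y/x = p_x/p_y.
So p_y·y = 2·p_x·x; combined with the budget, a share 1/3 of income goes to x.
Demand: x*(p_x,p_y,M) = 1/3·M/p_x and y* = 2/3·M/p_y.
At p_x=13, p_y=13.82, M=32: x* = 1/3·32/13 = 0.8205, y* = 1.5437.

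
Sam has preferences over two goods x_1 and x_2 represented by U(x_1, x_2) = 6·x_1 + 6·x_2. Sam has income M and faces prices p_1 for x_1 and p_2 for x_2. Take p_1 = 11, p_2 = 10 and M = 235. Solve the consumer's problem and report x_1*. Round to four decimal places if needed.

x_1* = 0

Perfect substitutes: compare marginal utility per dollar. 6/p_1 vs 6/p_2 → 0.5455 vs 0.6.
x_2 gives more utility per dollar, so spend all income on x_2: x_2* = M/p_2, x_1* = 0.
Numerically: x_1* = 0, x_2* = 23.5.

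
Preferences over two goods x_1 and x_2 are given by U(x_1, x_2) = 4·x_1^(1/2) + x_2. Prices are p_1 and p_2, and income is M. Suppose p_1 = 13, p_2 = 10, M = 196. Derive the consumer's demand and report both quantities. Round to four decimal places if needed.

x_1* = 2.3669, x_2* = 16.5231

Utility is quasi-linear in x_2; the FOC for x_1 is 2/√x_1 = p_1/p_2.
Solve: √x_1 = 2·p_2/p_1, so x_1*(p_1,p_2) = (2·p_2/p_1)², and x_2* = (M − p_1·x_1*)/p_2.
Plugging in: x_1* = (2·10/13)² = 2.3669, x_2* = 16.5231.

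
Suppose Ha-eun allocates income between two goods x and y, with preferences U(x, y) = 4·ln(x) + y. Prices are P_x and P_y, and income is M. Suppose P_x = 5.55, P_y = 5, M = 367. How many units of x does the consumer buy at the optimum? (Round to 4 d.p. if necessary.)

x* = 3.6036

MU_x = 4/x, MU_y = 1. Tangency: 4/x = P_x/P_y.
So x*(P_x,P_y) = 4·P_y/P_x, independent of income; and y* = (M − 4·P_y)/P_y.
At the given prices: x* = 4·5/5.55 = 3.6036.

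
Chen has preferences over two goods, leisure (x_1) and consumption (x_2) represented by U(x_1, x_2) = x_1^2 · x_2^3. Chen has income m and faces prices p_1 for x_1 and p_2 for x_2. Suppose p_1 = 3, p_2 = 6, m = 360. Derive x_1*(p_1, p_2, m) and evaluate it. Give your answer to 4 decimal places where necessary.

x_1* = 48

The MRS is (2/3)·x_2/x_1. Set MRS = p_1/p_2.
Rearranging, p_2·x_2 = (3/2)·p_1·x_1. Substituting into the budget gives p_1·x_1·(1 + (3/2)) = m.
Demand: x_1*(p_1,p_2,m) = 0.4·m/p_1 and x_2* = 0.6·m/p_2.
At p_1=3, p_2=6, m=360: x_1* = 0.4·360/3 = 48.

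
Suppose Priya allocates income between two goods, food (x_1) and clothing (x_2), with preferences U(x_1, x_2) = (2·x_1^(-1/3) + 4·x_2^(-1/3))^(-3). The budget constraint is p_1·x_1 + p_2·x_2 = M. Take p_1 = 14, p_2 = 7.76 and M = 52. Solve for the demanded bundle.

From the CES first-order condition, (1/2)·(x_2/x_1)^(4/3) = p_1/p_2.
Hence x_2/x_1 = (2·p_1/p_2)^(1/(4/3)), i.e. raised to the 0.75 power.
Substitute x_2 = (x_2/x_1)·x_1 into the budget: x_1* = M/(p_1 + p_2·(x_2/x_1)).
Numerically x_2/x_1 = 2.618016, so x_1* = 52/(14 + 7.76·2.618016) = 1.5153 and x_2* = 2.618016·1.5153 = 3.9672.

x_1* = 1.5153, x_2* = 3.9672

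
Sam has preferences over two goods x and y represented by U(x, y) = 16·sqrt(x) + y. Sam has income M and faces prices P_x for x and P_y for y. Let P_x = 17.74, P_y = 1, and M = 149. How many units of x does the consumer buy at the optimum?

x* = 0.2034

Utility is quasi-linear in y; the FOC for x is 8/√x = P_x/P_y.
Solve: √x = 8·P_y/P_x, so x*(P_x,P_y) = (8·P_y/P_x)², and y* = (M − P_x·x*)/P_y.
Plugging in: x* = (8·1/17.74)² = 0.2034.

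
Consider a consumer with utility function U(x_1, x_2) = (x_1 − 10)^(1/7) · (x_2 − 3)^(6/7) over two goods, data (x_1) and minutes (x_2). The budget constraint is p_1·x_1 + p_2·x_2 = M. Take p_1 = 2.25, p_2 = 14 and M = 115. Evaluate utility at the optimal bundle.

This is Cobb-Douglas in (x_1−10, x_2−3): tangency gives 1/7·p_2·(x_2−3) = 6/7·p_1·(x_1−10).
Substituting into the budget: x_1* = 10 + 1/7·(M − 10·p_1 − 3·p_2)/p_1, and x_2* = 3 + 6/7·(…)/p_2.
Discretionary income = 115 − 10·2.25 − 3·14 = 50.5; x_1* = 10 + 1/7·50.5/2.25 = 13.2063; x_2* = 3 + 6/7·50.5/14 = 6.0918.
Utility at the optimum: U(13.2063, 6.0918) = 3.1079.

V = 3.1079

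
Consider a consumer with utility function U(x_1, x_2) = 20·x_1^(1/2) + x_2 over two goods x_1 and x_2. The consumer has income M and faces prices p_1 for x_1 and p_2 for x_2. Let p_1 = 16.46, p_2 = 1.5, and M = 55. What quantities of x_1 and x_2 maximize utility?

Plugging in: x_1* = (10·1.5/16.46)² = 0.8305, x_2* = 27.5537.

x_1* = 0.8305, x_2* = 27.5537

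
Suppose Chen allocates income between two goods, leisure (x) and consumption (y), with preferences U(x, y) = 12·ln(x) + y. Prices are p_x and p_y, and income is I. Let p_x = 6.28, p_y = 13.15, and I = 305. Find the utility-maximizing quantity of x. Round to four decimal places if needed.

x* = 25.1274

So x*(p_x,p_y) = 12·p_y/p_x, independent of income; and y* = (I − 12·p_y)/p_y.
At the given prices: x* = 12·13.15/6.28 = 25.1274.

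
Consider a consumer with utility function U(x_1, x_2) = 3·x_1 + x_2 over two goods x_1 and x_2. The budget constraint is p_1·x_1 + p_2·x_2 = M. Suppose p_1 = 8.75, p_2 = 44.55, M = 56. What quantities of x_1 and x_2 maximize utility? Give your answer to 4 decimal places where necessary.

x_1* = 6.4, x_2* = 0

Perfect substitutes: compare marginal utility per dollar. 3/p_1 vs 1/p_2 → 0.3429 vs 0.0224.
x_1 gives more utility per dollar, so spend all income on x_1: x_1* = M/p_1, x_2* = 0.
Numerically: x_1* = 6.4, x_2* = 0.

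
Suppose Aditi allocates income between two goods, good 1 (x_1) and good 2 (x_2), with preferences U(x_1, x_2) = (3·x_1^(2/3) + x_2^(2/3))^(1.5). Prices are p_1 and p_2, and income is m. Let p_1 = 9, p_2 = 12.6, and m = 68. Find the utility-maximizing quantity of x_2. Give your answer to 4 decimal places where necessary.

x_2* = 0.1001

MU_x_1 ∝ 3·x_1^(-1/3), MU_x_2 ∝ x_2^(-1/3), so MRS = 3·(x_2/x_1)^(1/3) = p_1/p_2.
Hence x_2/x_1 = ((1/3)·p_1/p_2)^(1/(1/3)), i.e. raised to the 3 power.
With the ratio pinned down, the budget gives x_1* = m/(p_1 + p_2·(x_2/x_1)) and x_2* = (x_2/x_1)·x_1*.
Numerically x_2/x_1 = 0.013497, so x_1* = 68/(9 + 12.6·0.013497) = 7.4154 and x_2* = 0.013497·7.4154 = 0.1001.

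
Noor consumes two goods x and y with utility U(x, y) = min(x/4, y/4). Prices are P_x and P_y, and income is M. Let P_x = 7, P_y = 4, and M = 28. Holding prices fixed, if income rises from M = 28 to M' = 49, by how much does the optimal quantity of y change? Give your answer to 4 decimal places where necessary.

Leontief preferences: the optimum is at the kink where x/4 = y/4, i.e. y = x.
Budget: P_x·x + P_y·x = M, so (4·P_x + 4·P_y)·x = 4·M.
Demand: x*(P_x,P_y,M) = 4·M/(4·P_x + 4·P_y), y* = 4·M/(4·P_x + 4·P_y).
Here 4·7 + 4·4 = 44, giving y* = 2.5455.
At M' = 49: y* = 4.4545. Change: 4.4545 − 2.5455 = 1.9091.

Δy* = 1.9091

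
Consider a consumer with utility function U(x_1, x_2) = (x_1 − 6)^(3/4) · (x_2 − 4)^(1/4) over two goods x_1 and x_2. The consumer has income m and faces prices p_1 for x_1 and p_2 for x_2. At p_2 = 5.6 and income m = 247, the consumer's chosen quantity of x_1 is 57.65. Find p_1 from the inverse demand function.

p_1 = 3

This is Cobb-Douglas in (x_1−6, x_2−4): tangency gives 0.75·p_2·(x_2−4) = 0.25·p_1·(x_1−6).
Substituting into the budget: x_1* = 6 + 0.75·(m − 6·p_1 − 4·p_2)/p_1, and x_2* = 4 + 0.25·(…)/p_2.
Set x_1* = 57.65 in the demand function and solve for p_1: p_1 = 3.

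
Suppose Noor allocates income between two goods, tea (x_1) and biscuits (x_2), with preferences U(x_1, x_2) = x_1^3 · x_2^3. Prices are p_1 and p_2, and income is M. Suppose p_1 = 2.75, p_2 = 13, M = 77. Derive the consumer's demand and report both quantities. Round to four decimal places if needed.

The MRS is x_2/x_1. Set MRS = p_1/p_2.
Rearranging, p_2·x_2 = p_1·x_1. Substituting into the budget gives p_1·x_1·(1 + 1) = M.
Demand: x_1*(p_1,p_2,M) = 0.5·M/p_1 and x_2* = 0.5·M/p_2.
At p_1=2.75, p_2=13, M=77: x_1* = 0.5·77/2.75 = 14, x_2* = 2.9615.

x_1* = 14, x_2* = 2.9615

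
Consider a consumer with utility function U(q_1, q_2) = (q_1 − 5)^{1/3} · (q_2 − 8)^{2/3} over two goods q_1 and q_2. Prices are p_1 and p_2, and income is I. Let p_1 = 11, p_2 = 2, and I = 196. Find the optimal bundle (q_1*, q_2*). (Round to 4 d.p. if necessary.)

MRS = (1/2)·(q_2−8)/(q_1−5). Tangency with p_1/p_2 gives q_2−8 = 2·(p_1/p_2)·(q_1−5).
After buying the subsistence bundle (5, 8), a share 1/3 of the remaining income goes to q_1: q_1* = 5 + 1/3·(I − 5p_1 − 8p_2)/p_1.
Discretionary income = 196 − 5·11 − 8·2 = 125; q_1* = 5 + 1/3·125/11 = 8.7879; q_2* = 8 + 2/3·125/2 = 49.6667.

q_1* = 8.7879, q_2* = 49.6667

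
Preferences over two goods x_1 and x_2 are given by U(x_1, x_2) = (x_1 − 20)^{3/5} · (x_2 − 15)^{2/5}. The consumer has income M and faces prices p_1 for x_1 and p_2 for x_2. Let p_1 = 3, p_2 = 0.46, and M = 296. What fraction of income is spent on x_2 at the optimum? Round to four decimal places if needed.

This is Cobb-Douglas in (x_1−20, x_2−15): tangency gives 0.6·p_2·(x_2−15) = 0.4·p_1·(x_1−20).
Substituting into the budget: x_1* = 20 + 0.6·(M − 20·p_1 − 15·p_2)/p_1, and x_2* = 15 + 0.4·(…)/p_2.
Discretionary income = 296 − 20·3 − 15·0.46 = 229.1; x_1* = 20 + 0.6·229.1/3 = 65.82; x_2* = 15 + 0.4·229.1/0.46 = 214.2174.
Expenditure on x_2: 0.46·214.2174 = 98.54; share = 0.3329.

share on x_2 = 0.3329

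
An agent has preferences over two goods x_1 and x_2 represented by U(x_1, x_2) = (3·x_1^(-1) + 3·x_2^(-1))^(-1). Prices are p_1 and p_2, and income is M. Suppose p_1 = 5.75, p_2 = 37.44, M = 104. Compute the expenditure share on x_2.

MU_x_1 ∝ 3·x_1^(-2), MU_x_2 ∝ 3·x_2^(-2), so MRS = (x_2/x_1)^(2) = p_1/p_2.
Solve for the ratio: x_2/x_1 = [p_1/p_2]^(0.5).
With the ratio pinned down, the budget gives x_1* = M/(p_1 + p_2·(x_2/x_1)) and x_2* = (x_2/x_1)·x_1*.
Numerically x_2/x_1 = 0.391892, so x_1* = 104/(5.75 + 37.44·0.391892) = 5.0924 and x_2* = 0.391892·5.0924 = 1.9957.
Expenditure on x_2: 37.44·1.9957 = 74.7185; share = 0.7184.

share on x_2 = 0.7184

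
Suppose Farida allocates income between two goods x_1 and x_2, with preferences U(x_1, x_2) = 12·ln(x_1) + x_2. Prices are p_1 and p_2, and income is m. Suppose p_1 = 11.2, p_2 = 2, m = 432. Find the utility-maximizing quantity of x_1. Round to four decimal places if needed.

MU_x_1 = 12/x_1, MU_x_2 = 1. Tangency: 12/x_1 = p_1/p_2.
So x_1*(p_1,p_2) = 12·p_2/p_1, independent of income; and x_2* = (m − 12·p_2)/p_2.
At the given prices: x_1* = 12·2/11.2 = 2.1429.

x_1* = 2.1429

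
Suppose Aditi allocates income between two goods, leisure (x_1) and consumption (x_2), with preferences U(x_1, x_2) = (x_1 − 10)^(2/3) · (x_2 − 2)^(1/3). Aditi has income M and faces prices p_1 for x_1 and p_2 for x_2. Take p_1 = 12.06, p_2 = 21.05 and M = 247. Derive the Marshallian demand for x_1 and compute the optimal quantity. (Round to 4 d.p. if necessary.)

x_1* = 14.66

Let x_1' = x_1−10, x_2' = x_2−2. MRS = 2·x_2'/x_1' = p_1/p_2.
After buying the subsistence bundle (10, 2), a share 2/3 of the remaining income goes to x_1: x_1* = 10 + 2/3·(M − 10p_1 − 2p_2)/p_1.
Discretionary income = 247 − 10·12.06 − 2·21.05 = 84.3; x_1* = 10 + 2/3·84.3/12.06 = 14.66.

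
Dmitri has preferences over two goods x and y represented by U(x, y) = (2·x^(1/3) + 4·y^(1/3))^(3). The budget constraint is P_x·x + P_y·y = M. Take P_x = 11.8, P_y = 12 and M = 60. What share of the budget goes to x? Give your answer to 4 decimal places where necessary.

share on x = 0.2628

Substitute y = (y/x)·x into the budget: x* = M/(P_x + P_y·(y/x)).
Numerically y/x = 2.758012, so x* = 60/(11.8 + 12·2.758012) = 1.3364 and y* = 2.758012·1.3364 = 3.6859.
Expenditure on x: 11.8·1.3364 = 15.7697; share = 0.2628.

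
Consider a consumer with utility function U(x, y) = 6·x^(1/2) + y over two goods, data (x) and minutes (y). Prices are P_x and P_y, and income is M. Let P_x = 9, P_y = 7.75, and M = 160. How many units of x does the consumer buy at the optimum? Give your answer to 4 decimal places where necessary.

Utility is quasi-linear in y; the FOC for x is 3/√x = P_x/P_y.
Thus x* = (3·P_y/P_x)² — independent of M — with the rest of income spent on y.
Plugging in: x* = (3·7.75/9)² = 6.6736.

x* = 6.6736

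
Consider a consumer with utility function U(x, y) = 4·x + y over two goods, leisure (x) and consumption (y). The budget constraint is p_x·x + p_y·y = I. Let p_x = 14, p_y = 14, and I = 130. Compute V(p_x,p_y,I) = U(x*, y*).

Perfect substitutes: compare marginal utility per dollar. 4/p_x vs 1/p_y → 0.2857 vs 0.0714.
x gives more utility per dollar, so spend all income on x: x* = I/p_x, y* = 0.
Numerically: x* = 9.2857, y* = 0.
Utility at the optimum: U(9.2857, 0) = 37.1429.

V = 37.1429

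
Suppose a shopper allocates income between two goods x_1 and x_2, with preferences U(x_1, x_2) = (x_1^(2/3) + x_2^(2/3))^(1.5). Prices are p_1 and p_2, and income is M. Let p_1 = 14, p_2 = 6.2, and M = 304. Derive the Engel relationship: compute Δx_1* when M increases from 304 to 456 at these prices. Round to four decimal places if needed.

MU_x_1 ∝ x_1^(-1/3), MU_x_2 ∝ x_2^(-1/3), so MRS = (x_2/x_1)^(1/3) = p_1/p_2.
Solve for the ratio: x_2/x_1 = [p_1/p_2]^(3).
With the ratio pinned down, the budget gives x_1* = M/(p_1 + p_2·(x_2/x_1)) and x_2* = (x_2/x_1)·x_1*.
Numerically x_2/x_1 = 11.513544, so x_1* = 304/(14 + 6.2·11.513544) = 3.5604.
At M' = 456: x_1* = 5.3406. Change: 5.3406 − 3.5604 = 1.7802.

Δx_1* = 1.7802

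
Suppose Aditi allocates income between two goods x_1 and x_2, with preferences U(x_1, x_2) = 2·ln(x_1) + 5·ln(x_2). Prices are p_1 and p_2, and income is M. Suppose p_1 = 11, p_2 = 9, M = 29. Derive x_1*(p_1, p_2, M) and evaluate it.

MU_x_1/MU_x_2 = (2·x_2)/(5·x_1); tangency sets this equal to p_1/p_2.
So 2·p_2·x_2 = 5·p_1·x_1; combined with the budget, a share 2/7 of income goes to x_1.
Demand: x_1*(p_1,p_2,M) = 2/7·M/p_1 and x_2* = 5/7·M/p_2.
At p_1=11, p_2=9, M=29: x_1* = 2/7·29/11 = 0.7532.

x_1* = 0.7532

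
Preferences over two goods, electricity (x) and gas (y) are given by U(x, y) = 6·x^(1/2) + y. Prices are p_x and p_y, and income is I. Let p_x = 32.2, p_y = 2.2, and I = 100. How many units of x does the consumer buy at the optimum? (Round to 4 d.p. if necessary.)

x* = 0.042

Set MRS = p_x/p_y: 3·x^(−1/2) = p_x/p_y.
Solve: √x = 3·p_y/p_x, so x*(p_x,p_y) = (3·p_y/p_x)², and y* = (I − p_x·x*)/p_y.
Plugging in: x* = (3·2.2/32.2)² = 0.042.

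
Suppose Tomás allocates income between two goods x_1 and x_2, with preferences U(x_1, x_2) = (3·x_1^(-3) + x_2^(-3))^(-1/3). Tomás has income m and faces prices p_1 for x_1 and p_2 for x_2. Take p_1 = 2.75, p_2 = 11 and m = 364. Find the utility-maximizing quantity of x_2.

x_2* = 22.583

MRS = MU_x_1/MU_x_2 = 3·(x_2/x_1)^(4). Set equal to p_1/p_2.
Solve for the ratio: x_2/x_1 = [(1/3)·p_1/p_2]^(0.25).
With the ratio pinned down, the budget gives x_1* = m/(p_1 + p_2·(x_2/x_1)) and x_2* = (x_2/x_1)·x_1*.
Numerically x_2/x_1 = 0.537285, so x_1* = 364/(2.75 + 11·0.537285) = 42.0317 and x_2* = 0.537285·42.0317 = 22.583.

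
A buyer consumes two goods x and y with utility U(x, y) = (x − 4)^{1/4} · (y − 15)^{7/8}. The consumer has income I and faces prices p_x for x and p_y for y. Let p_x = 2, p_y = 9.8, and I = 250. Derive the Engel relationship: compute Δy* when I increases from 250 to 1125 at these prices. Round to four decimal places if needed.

Δy* = 69.4444

This is Cobb-Douglas in (x−4, y−15): tangency gives 0.25·p_y·(y−15) = 0.875·p_x·(x−4).
After buying the subsistence bundle (4, 15), a share 2/9 of the remaining income goes to x: x* = 4 + 2/9·(I − 4p_x − 15p_y)/p_x.
Discretionary income = 250 − 4·2 − 15·9.8 = 95; y* = 15 + 7/9·95/9.8 = 22.5397.
At I' = 1125: y* = 91.9841. Change: 91.9841 − 22.5397 = 69.4444.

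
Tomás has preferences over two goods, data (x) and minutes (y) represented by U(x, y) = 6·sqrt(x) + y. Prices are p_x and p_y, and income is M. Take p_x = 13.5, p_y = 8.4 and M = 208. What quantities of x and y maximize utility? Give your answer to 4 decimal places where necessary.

MU_x = 3/√x, MU_y = 1. Tangency: 3/√x = p_x/p_y.
Thus x* = (3·p_y/p_x)² — independent of M — with the rest of income spent on y.
Plugging in: x* = (3·8.4/13.5)² = 3.4844, y* = 19.1619.

x* = 3.4844, y* = 19.1619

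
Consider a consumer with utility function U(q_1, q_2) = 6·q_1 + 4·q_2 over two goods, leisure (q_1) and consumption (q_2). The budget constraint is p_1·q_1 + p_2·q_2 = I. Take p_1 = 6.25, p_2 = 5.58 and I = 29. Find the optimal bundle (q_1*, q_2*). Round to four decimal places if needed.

q_1* = 4.64, q_2* = 0

Perfect substitutes: compare marginal utility per dollar. 6/p_1 vs 4/p_2 → 0.96 vs 0.7168.
q_1 gives more utility per dollar, so spend all income on q_1: q_1* = I/p_1, q_2* = 0.
Numerically: q_1* = 4.64, q_2* = 0.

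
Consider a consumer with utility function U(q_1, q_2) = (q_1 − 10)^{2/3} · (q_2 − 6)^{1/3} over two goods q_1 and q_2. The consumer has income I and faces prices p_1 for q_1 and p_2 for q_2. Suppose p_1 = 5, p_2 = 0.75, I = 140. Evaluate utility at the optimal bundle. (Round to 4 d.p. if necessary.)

MRS = 2·(q_2−6)/(q_1−10). Tangency with p_1/p_2 gives q_2−6 = (1/2)·(p_1/p_2)·(q_1−10).
Substituting into the budget: q_1* = 10 + 2/3·(I − 10·p_1 − 6·p_2)/p_1, and q_2* = 6 + 1/3·(…)/p_2.
Discretionary income = 140 − 10·5 − 6·0.75 = 85.5; q_1* = 10 + 2/3·85.5/5 = 21.4; q_2* = 6 + 1/3·85.5/0.75 = 44.
Utility at the optimum: U(21.4, 44) = 17.0293.

V = 17.0293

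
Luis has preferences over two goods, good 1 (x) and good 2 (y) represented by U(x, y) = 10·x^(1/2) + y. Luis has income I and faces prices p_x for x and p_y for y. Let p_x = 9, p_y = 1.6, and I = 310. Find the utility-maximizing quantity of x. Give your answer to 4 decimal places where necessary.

MU_x = 5/√x, MU_y = 1. Tangency: 5/√x = p_x/p_y.
Solve: √x = 5·p_y/p_x, so x*(p_x,p_y) = (5·p_y/p_x)², and y* = (I − p_x·x*)/p_y.
Plugging in: x* = (5·1.6/9)² = 0.7901.

x* = 0.7901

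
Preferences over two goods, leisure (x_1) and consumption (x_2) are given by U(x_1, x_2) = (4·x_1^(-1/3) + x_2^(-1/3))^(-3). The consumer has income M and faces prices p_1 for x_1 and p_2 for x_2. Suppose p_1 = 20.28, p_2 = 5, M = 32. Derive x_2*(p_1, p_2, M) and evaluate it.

From the CES first-order condition, 4·(x_2/x_1)^(4/3) = p_1/p_2.
Hence x_2/x_1 = ((1/4)·p_1/p_2)^(1/(4/3)), i.e. raised to the 0.75 power.
Substitute x_2 = (x_2/x_1)·x_1 into the budget: x_1* = M/(p_1 + p_2·(x_2/x_1)).
Numerically x_2/x_1 = 1.010482, so x_1* = 32/(20.28 + 5·1.010482) = 1.2632 and x_2* = 1.010482·1.2632 = 1.2764.

x_2* = 1.2764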